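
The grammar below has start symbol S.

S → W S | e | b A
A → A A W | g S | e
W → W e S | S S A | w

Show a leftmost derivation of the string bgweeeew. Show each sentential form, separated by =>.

S=>bA=>bAAW=>bgSAW=>bgWSAW=>bgWeSSAW=>bgweSSAW=>bgweeSAW=>bgweeeAW=>bgweeeeW=>bgweeeew

S => bA   [S → b A]
bA => bAAW   [A → A A W]
bAAW => bgSAW   [A → g S]
bgSAW => bgWSAW   [S → W S]
bgWSAW => bgWeSSAW   [W → W e S]
bgWeSSAW => bgweSSAW   [W → w]
bgweSSAW => bgweeSAW   [S → e]
bgweeSAW => bgweeeAW   [S → e]
bgweeeAW => bgweeeeW   [A → e]
bgweeeeW => bgweeeew   [W → w]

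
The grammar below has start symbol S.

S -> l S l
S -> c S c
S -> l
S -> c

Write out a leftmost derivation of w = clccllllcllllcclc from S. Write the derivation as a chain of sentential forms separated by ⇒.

S ⇒ cSc ⇒ clSlc ⇒ clcSclc ⇒ clccScclc ⇒ clcclSlcclc ⇒ clccllSllcclc ⇒ clcclllSlllcclc ⇒ clccllllSllllcclc ⇒ clccllllcllllcclc

S ⇒ cSc   [S -> c S c]
cSc ⇒ clSlc   [S -> l S l]
clSlc ⇒ clcSclc   [S -> c S c]
clcSclc ⇒ clccScclc   [S -> c S c]
clccScclc ⇒ clcclSlcclc   [S -> l S l]
clcclSlcclc ⇒ clccllSllcclc   [S -> l S l]
clccllSllcclc ⇒ clcclllSlllcclc   [S -> l S l]
clcclllSlllcclc ⇒ clccllllSllllcclc   [S -> l S l]
clccllllSllllcclc ⇒ clccllllcllllcclc   [S -> c]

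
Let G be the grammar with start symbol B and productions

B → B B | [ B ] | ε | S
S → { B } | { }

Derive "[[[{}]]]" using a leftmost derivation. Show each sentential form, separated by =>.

B => [B]   [B → [ B ]]
[B] => [[B]]   [B → [ B ]]
[[B]] => [[BB]]   [B → B B]
[[BB]] => [[[B]B]]   [B → [ B ]]
[[[B]B]] => [[[S]B]]   [B → S]
[[[S]B]] => [[[{}]B]]   [S → { }]
[[[{}]B]] => [[[{}]]]   [B → ε]

B => [B] => [[B]] => [[BB]] => [[[B]B]] => [[[S]B]] => [[[{}]B]] => [[[{}]]]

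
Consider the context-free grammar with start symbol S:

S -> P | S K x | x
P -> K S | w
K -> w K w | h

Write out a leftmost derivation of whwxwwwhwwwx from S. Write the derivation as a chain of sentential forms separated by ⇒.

S ⇒ P ⇒ KS ⇒ wKwS ⇒ whwS ⇒ whwSKx ⇒ whwxKx ⇒ whwxwKwx ⇒ whwxwwKwwx ⇒ whwxwwwKwwwx ⇒ whwxwwwhwwwx

S ⇒ P   [S -> P]
P ⇒ KS   [P -> K S]
KS ⇒ wKwS   [K -> w K w]
wKwS ⇒ whwS   [K -> h]
whwS ⇒ whwSKx   [S -> S K x]
whwSKx ⇒ whwxKx   [S -> x]
whwxKx ⇒ whwxwKwx   [K -> w K w]
whwxwKwx ⇒ whwxwwKwwx   [K -> w K w]
whwxwwKwwx ⇒ whwxwwwKwwwx   [K -> w K w]
whwxwwwKwwwx ⇒ whwxwwwhwwwx   [K -> h]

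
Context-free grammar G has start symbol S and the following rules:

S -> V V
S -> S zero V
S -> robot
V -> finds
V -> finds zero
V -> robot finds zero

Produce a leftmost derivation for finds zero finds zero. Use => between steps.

S => V V => finds zero V => finds zero finds zero

S => V V   [S -> V V]
V V => finds zero V   [V -> finds zero]
finds zero V => finds zero finds zero   [V -> finds zero]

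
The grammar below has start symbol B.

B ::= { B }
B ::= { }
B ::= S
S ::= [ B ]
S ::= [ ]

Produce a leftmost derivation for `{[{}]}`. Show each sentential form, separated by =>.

B => {B} => {S} => {[B]} => {[{}]}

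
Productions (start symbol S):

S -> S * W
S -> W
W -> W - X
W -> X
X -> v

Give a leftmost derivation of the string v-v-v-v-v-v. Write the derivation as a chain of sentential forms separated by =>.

S => W => W-X => W-X-X => W-X-X-X => W-X-X-X-X => W-X-X-X-X-X => X-X-X-X-X-X => v-X-X-X-X-X => v-v-X-X-X-X => v-v-v-X-X-X => v-v-v-v-X-X => v-v-v-v-v-X => v-v-v-v-v-v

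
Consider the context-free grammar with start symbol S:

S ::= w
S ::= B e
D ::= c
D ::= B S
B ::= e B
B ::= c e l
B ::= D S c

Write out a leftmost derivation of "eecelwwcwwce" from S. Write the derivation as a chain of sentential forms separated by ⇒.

S ⇒ Be ⇒ eBe ⇒ eDSce ⇒ eBSSce ⇒ eeBSSce ⇒ eeDScSSce ⇒ eeBSScSSce ⇒ eecelSScSSce ⇒ eecelwScSSce ⇒ eecelwwcSSce ⇒ eecelwwcwSce ⇒ eecelwwcwwce

S ⇒ Be   [S ::= B e]
Be ⇒ eBe   [B ::= e B]
eBe ⇒ eDSce   [B ::= D S c]
eDSce ⇒ eBSSce   [D ::= B S]
eBSSce ⇒ eeBSSce   [B ::= e B]
eeBSSce ⇒ eeDScSSce   [B ::= D S c]
eeDScSSce ⇒ eeBSScSSce   [D ::= B S]
eeBSScSSce ⇒ eecelSScSSce   [B ::= c e l]
eecelSScSSce ⇒ eecelwScSSce   [S ::= w]
eecelwScSSce ⇒ eecelwwcSSce   [S ::= w]
eecelwwcSSce ⇒ eecelwwcwSce   [S ::= w]
eecelwwcwSce ⇒ eecelwwcwwce   [S ::= w]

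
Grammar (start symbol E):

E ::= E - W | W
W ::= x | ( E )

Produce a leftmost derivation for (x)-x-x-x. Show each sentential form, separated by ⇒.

E⇒E-W⇒E-W-W⇒E-W-W-W⇒W-W-W-W⇒(E)-W-W-W⇒(W)-W-W-W⇒(x)-W-W-W⇒(x)-x-W-W⇒(x)-x-x-W⇒(x)-x-x-x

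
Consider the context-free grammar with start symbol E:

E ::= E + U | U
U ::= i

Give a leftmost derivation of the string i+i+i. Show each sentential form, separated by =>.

E => E+U   [E ::= E + U]
E+U => E+U+U   [E ::= E + U]
E+U+U => U+U+U   [E ::= U]
U+U+U => i+U+U   [U ::= i]
i+U+U => i+i+U   [U ::= i]
i+i+U => i+i+i   [U ::= i]

E => E+U => E+U+U => U+U+U => i+U+U => i+i+U => i+i+i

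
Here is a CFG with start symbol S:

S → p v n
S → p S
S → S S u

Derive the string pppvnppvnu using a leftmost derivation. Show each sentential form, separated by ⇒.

S ⇒ SSu   [S → S S u]
SSu ⇒ pSSu   [S → p S]
pSSu ⇒ ppSSu   [S → p S]
ppSSu ⇒ pppvnSu   [S → p v n]
pppvnSu ⇒ pppvnpSu   [S → p S]
pppvnpSu ⇒ pppvnppvnu   [S → p v n]

S⇒SSu⇒pSSu⇒ppSSu⇒pppvnSu⇒pppvnpSu⇒pppvnppvnu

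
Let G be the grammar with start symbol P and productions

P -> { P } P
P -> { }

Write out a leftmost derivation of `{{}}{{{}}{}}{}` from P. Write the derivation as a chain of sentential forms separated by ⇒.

P⇒{P}P⇒{{}}P⇒{{}}{P}P⇒{{}}{{P}P}P⇒{{}}{{{}}P}P⇒{{}}{{{}}{}}P⇒{{}}{{{}}{}}{}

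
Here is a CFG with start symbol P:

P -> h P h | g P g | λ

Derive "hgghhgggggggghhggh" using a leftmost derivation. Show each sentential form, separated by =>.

P => hPh => hgPgh => hggPggh => hgghPhggh => hgghhPhhggh => hgghhgPghhggh => hgghhggPgghhggh => hgghhgggPggghhggh => hgghhggggPgggghhggh => hgghhgggggggghhggh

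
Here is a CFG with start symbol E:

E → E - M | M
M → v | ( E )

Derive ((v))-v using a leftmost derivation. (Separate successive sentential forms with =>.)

E=>E-M=>M-M=>(E)-M=>(M)-M=>((E))-M=>((M))-M=>((v))-M=>((v))-v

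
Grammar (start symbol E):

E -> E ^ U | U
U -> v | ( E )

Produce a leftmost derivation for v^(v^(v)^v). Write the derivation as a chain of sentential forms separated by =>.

E=>E^U=>U^U=>v^U=>v^(E)=>v^(E^U)=>v^(E^U^U)=>v^(U^U^U)=>v^(v^U^U)=>v^(v^(E)^U)=>v^(v^(U)^U)=>v^(v^(v)^U)=>v^(v^(v)^v)

E => E^U   [E -> E ^ U]
E^U => U^U   [E -> U]
U^U => v^U   [U -> v]
v^U => v^(E)   [U -> ( E )]
v^(E) => v^(E^U)   [E -> E ^ U]
v^(E^U) => v^(E^U^U)   [E -> E ^ U]
v^(E^U^U) => v^(U^U^U)   [E -> U]
v^(U^U^U) => v^(v^U^U)   [U -> v]
v^(v^U^U) => v^(v^(E)^U)   [U -> ( E )]
v^(v^(E)^U) => v^(v^(U)^U)   [E -> U]
v^(v^(U)^U) => v^(v^(v)^U)   [U -> v]
v^(v^(v)^U) => v^(v^(v)^v)   [U -> v]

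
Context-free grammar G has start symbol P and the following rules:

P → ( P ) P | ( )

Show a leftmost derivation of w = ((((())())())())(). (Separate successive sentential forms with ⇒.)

P⇒(P)P⇒((P)P)P⇒(((P)P)P)P⇒((((P)P)P)P)P⇒((((())P)P)P)P⇒((((())())P)P)P⇒((((())())())P)P⇒((((())())())())P⇒((((())())())())()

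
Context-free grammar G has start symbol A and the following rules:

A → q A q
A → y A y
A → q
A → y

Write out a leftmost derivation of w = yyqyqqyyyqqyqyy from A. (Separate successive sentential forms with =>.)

A => yAy => yyAyy => yyqAqyy => yyqyAyqyy => yyqyqAqyqyy => yyqyqqAqqyqyy => yyqyqqyAyqqyqyy => yyqyqqyyyqqyqyy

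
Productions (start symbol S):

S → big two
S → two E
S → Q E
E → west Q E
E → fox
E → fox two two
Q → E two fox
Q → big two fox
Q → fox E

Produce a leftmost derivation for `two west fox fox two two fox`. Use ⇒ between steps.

S ⇒ two E ⇒ two west Q E ⇒ two west fox E E ⇒ two west fox fox two two E ⇒ two west fox fox two two fox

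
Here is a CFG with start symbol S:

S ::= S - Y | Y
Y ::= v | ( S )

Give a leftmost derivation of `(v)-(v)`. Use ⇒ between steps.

S ⇒ S-Y   [S ::= S - Y]
S-Y ⇒ Y-Y   [S ::= Y]
Y-Y ⇒ (S)-Y   [Y ::= ( S )]
(S)-Y ⇒ (Y)-Y   [S ::= Y]
(Y)-Y ⇒ (v)-Y   [Y ::= v]
(v)-Y ⇒ (v)-(S)   [Y ::= ( S )]
(v)-(S) ⇒ (v)-(Y)   [S ::= Y]
(v)-(Y) ⇒ (v)-(v)   [Y ::= v]

S ⇒ S-Y ⇒ Y-Y ⇒ (S)-Y ⇒ (Y)-Y ⇒ (v)-Y ⇒ (v)-(S) ⇒ (v)-(Y) ⇒ (v)-(v)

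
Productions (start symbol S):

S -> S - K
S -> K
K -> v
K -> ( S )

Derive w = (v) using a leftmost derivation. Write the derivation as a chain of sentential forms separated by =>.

S => K   [S -> K]
K => (S)   [K -> ( S )]
(S) => (K)   [S -> K]
(K) => (v)   [K -> v]

S => K => (S) => (K) => (v)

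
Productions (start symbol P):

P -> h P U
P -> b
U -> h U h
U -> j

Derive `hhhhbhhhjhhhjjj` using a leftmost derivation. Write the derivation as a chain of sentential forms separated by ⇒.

P ⇒ hPU ⇒ hhPUU ⇒ hhhPUUU ⇒ hhhhPUUUU ⇒ hhhhbUUUU ⇒ hhhhbhUhUUU ⇒ hhhhbhhUhhUUU ⇒ hhhhbhhhUhhhUUU ⇒ hhhhbhhhjhhhUUU ⇒ hhhhbhhhjhhhjUU ⇒ hhhhbhhhjhhhjjU ⇒ hhhhbhhhjhhhjjj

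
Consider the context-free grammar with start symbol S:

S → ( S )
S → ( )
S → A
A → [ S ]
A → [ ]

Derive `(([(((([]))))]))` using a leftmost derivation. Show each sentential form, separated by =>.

S => (S)   [S → ( S )]
(S) => ((S))   [S → ( S )]
((S)) => ((A))   [S → A]
((A)) => (([S]))   [A → [ S ]]
(([S])) => (([(S)]))   [S → ( S )]
(([(S)])) => (([((S))]))   [S → ( S )]
(([((S))])) => (([(((S)))]))   [S → ( S )]
(([(((S)))])) => (([((((S))))]))   [S → ( S )]
(([((((S))))])) => (([((((A))))]))   [S → A]
(([((((A))))])) => (([(((([]))))]))   [A → [ ]]

S => (S) => ((S)) => ((A)) => (([S])) => (([(S)])) => (([((S))])) => (([(((S)))])) => (([((((S))))])) => (([((((A))))])) => (([(((([]))))]))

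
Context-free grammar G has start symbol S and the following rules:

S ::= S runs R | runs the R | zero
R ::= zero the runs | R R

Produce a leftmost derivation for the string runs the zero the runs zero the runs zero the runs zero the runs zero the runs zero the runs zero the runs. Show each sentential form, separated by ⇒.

S ⇒ runs the R ⇒ runs the R R ⇒ runs the R R R ⇒ runs the R R R R ⇒ runs the R R R R R ⇒ runs the R R R R R R ⇒ runs the R R R R R R R ⇒ runs the zero the runs R R R R R R ⇒ runs the zero the runs zero the runs R R R R R ⇒ runs the zero the runs zero the runs zero the runs R R R R ⇒ runs the zero the runs zero the runs zero the runs zero the runs R R R ⇒ runs the zero the runs zero the runs zero the runs zero the runs zero the runs R R ⇒ runs the zero the runs zero the runs zero the runs zero the runs zero the runs zero the runs R ⇒ runs the zero the runs zero the runs zero the runs zero the runs zero the runs zero the runs zero the runs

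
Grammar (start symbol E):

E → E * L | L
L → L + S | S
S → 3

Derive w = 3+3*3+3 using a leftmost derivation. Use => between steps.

E => E*L => L*L => L+S*L => S+S*L => 3+S*L => 3+3*L => 3+3*L+S => 3+3*S+S => 3+3*3+S => 3+3*3+3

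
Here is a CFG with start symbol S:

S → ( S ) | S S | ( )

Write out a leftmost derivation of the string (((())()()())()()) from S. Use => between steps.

S => (S) => (SS) => (SSS) => ((S)SS) => ((SS)SS) => ((SSS)SS) => ((SSSS)SS) => (((S)SSS)SS) => (((())SSS)SS) => (((())()SS)SS) => (((())()()S)SS) => (((())()()())SS) => (((())()()())()S) => (((())()()())()())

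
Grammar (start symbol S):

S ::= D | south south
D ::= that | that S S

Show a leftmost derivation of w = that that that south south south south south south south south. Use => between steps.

S => D   [S ::= D]
D => that S S   [D ::= that S S]
that S S => that D S   [S ::= D]
that D S => that that S S S   [D ::= that S S]
that that S S S => that that D S S   [S ::= D]
that that D S S => that that that S S S S   [D ::= that S S]
that that that S S S S => that that that south south S S S   [S ::= south south]
that that that south south S S S => that that that south south south south S S   [S ::= south south]
that that that south south south south S S => that that that south south south south south south S   [S ::= south south]
that that that south south south south south south S => that that that south south south south south south south south   [S ::= south south]

S => D => that S S => that D S => that that S S S => that that D S S => that that that S S S S => that that that south south S S S => that that that south south south south S S => that that that south south south south south south S => that that that south south south south south south south south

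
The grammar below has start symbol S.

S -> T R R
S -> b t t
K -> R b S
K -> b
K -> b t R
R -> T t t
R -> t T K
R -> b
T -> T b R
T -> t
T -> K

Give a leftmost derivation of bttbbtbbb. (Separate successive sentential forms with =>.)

S => TRR => KRR => btRRR => bttTKRR => bttKKRR => bttbKRR => bttbbtRRR => bttbbtbRR => bttbbtbbR => bttbbtbbb

S => TRR   [S -> T R R]
TRR => KRR   [T -> K]
KRR => btRRR   [K -> b t R]
btRRR => bttTKRR   [R -> t T K]
bttTKRR => bttKKRR   [T -> K]
bttKKRR => bttbKRR   [K -> b]
bttbKRR => bttbbtRRR   [K -> b t R]
bttbbtRRR => bttbbtbRR   [R -> b]
bttbbtbRR => bttbbtbbR   [R -> b]
bttbbtbbR => bttbbtbbb   [R -> b]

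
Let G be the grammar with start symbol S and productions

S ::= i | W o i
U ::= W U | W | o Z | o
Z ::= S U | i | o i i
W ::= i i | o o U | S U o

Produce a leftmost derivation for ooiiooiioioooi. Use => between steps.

S => Woi   [S ::= W o i]
Woi => SUooi   [W ::= S U o]
SUooi => WoiUooi   [S ::= W o i]
WoiUooi => ooUoiUooi   [W ::= o o U]
ooUoiUooi => ooWUoiUooi   [U ::= W U]
ooWUoiUooi => ooiiUoiUooi   [W ::= i i]
ooiiUoiUooi => ooiioZoiUooi   [U ::= o Z]
ooiioZoiUooi => ooiiooiioiUooi   [Z ::= o i i]
ooiiooiioiUooi => ooiiooiioioooi   [U ::= o]

S => Woi => SUooi => WoiUooi => ooUoiUooi => ooWUoiUooi => ooiiUoiUooi => ooiioZoiUooi => ooiiooiioiUooi => ooiiooiioioooi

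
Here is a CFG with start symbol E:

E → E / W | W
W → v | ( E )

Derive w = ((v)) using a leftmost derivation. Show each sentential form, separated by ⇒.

E ⇒ W ⇒ (E) ⇒ (W) ⇒ ((E)) ⇒ ((W)) ⇒ ((v))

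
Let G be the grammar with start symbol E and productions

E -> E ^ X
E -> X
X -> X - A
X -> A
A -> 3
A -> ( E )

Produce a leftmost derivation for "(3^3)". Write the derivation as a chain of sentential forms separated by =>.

E => X => A => (E) => (E^X) => (X^X) => (A^X) => (3^X) => (3^A) => (3^3)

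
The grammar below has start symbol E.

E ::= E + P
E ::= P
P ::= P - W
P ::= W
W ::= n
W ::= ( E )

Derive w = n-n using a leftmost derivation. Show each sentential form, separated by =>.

E => P => P-W => W-W => n-W => n-n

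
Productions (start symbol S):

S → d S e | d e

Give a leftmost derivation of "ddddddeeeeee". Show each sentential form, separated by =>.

S=>dSe=>ddSee=>dddSeee=>ddddSeeee=>dddddSeeeee=>ddddddeeeeee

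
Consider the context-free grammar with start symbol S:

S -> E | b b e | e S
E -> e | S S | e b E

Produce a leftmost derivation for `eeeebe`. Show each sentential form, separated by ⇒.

S ⇒ eS ⇒ eeS ⇒ eeeS ⇒ eeeE ⇒ eeeebE ⇒ eeeebe

S ⇒ eS   [S -> e S]
eS ⇒ eeS   [S -> e S]
eeS ⇒ eeeS   [S -> e S]
eeeS ⇒ eeeE   [S -> E]
eeeE ⇒ eeeebE   [E -> e b E]
eeeebE ⇒ eeeebe   [E -> e]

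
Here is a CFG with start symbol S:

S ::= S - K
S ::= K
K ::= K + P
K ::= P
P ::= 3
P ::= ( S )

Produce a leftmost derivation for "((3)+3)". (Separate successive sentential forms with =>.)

S => K   [S ::= K]
K => P   [K ::= P]
P => (S)   [P ::= ( S )]
(S) => (K)   [S ::= K]
(K) => (K+P)   [K ::= K + P]
(K+P) => (P+P)   [K ::= P]
(P+P) => ((S)+P)   [P ::= ( S )]
((S)+P) => ((K)+P)   [S ::= K]
((K)+P) => ((P)+P)   [K ::= P]
((P)+P) => ((3)+P)   [P ::= 3]
((3)+P) => ((3)+3)   [P ::= 3]

S=>K=>P=>(S)=>(K)=>(K+P)=>(P+P)=>((S)+P)=>((K)+P)=>((P)+P)=>((3)+P)=>((3)+3)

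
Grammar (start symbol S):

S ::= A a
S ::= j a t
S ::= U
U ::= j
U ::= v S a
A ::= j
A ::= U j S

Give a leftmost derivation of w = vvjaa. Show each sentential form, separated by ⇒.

S ⇒ U   [S ::= U]
U ⇒ vSa   [U ::= v S a]
vSa ⇒ vUa   [S ::= U]
vUa ⇒ vvSaa   [U ::= v S a]
vvSaa ⇒ vvUaa   [S ::= U]
vvUaa ⇒ vvjaa   [U ::= j]

S⇒U⇒vSa⇒vUa⇒vvSaa⇒vvUaa⇒vvjaa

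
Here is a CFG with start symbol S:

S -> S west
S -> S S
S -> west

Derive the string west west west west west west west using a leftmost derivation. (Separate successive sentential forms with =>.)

S => S west => S S west => S S S west => S west S S west => S west west S S west => west west west S S west => west west west S west S west => west west west west west S west => west west west west west west west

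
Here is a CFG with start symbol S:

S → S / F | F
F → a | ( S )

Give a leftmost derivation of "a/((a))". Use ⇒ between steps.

S ⇒ S/F ⇒ F/F ⇒ a/F ⇒ a/(S) ⇒ a/(F) ⇒ a/((S)) ⇒ a/((F)) ⇒ a/((a))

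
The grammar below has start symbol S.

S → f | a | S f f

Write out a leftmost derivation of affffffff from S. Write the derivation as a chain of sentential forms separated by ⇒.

S ⇒ Sff ⇒ Sffff ⇒ Sffffff ⇒ Sffffffff ⇒ affffffff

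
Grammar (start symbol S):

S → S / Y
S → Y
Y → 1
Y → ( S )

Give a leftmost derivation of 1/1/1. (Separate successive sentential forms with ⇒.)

S ⇒ S/Y   [S → S / Y]
S/Y ⇒ S/Y/Y   [S → S / Y]
S/Y/Y ⇒ Y/Y/Y   [S → Y]
Y/Y/Y ⇒ 1/Y/Y   [Y → 1]
1/Y/Y ⇒ 1/1/Y   [Y → 1]
1/1/Y ⇒ 1/1/1   [Y → 1]

S⇒S/Y⇒S/Y/Y⇒Y/Y/Y⇒1/Y/Y⇒1/1/Y⇒1/1/1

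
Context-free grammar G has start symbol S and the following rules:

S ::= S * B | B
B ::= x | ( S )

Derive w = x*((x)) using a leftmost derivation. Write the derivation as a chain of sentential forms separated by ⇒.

S ⇒ S*B ⇒ B*B ⇒ x*B ⇒ x*(S) ⇒ x*(B) ⇒ x*((S)) ⇒ x*((B)) ⇒ x*((x))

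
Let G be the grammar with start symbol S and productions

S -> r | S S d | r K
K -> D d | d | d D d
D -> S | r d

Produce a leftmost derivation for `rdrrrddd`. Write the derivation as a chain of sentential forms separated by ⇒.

S ⇒ rK ⇒ rdDd ⇒ rdSd ⇒ rdSSdd ⇒ rdrSdd ⇒ rdrSSddd ⇒ rdrrSddd ⇒ rdrrrddd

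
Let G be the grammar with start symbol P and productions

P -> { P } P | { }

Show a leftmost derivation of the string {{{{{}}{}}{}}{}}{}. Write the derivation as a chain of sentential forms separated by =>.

P => {P}P => {{P}P}P => {{{P}P}P}P => {{{{P}P}P}P}P => {{{{{}}P}P}P}P => {{{{{}}{}}P}P}P => {{{{{}}{}}{}}P}P => {{{{{}}{}}{}}{}}P => {{{{{}}{}}{}}{}}{}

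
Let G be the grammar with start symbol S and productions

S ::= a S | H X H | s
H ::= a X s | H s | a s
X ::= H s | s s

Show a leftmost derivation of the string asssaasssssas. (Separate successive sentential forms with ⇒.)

S ⇒ HXH ⇒ aXsXH ⇒ asssXH ⇒ asssHsH ⇒ asssaXssH ⇒ asssaHsssH ⇒ asssaHssssH ⇒ asssaasssssH ⇒ asssaasssssas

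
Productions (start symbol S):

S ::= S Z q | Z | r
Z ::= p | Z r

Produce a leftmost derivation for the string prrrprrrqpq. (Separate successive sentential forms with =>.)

S=>SZq=>SZqZq=>ZZqZq=>ZrZqZq=>ZrrZqZq=>ZrrrZqZq=>prrrZqZq=>prrrZrqZq=>prrrZrrqZq=>prrrZrrrqZq=>prrrprrrqZq=>prrrprrrqpq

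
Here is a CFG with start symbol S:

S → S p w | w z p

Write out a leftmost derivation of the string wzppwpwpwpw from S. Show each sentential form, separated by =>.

S => Spw   [S → S p w]
Spw => Spwpw   [S → S p w]
Spwpw => Spwpwpw   [S → S p w]
Spwpwpw => Spwpwpwpw   [S → S p w]
Spwpwpwpw => wzppwpwpwpw   [S → w z p]

S => Spw => Spwpw => Spwpwpw => Spwpwpwpw => wzppwpwpwpw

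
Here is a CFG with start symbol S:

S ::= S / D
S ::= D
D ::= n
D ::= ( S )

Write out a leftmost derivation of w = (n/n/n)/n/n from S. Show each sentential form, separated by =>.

S => S/D => S/D/D => D/D/D => (S)/D/D => (S/D)/D/D => (S/D/D)/D/D => (D/D/D)/D/D => (n/D/D)/D/D => (n/n/D)/D/D => (n/n/n)/D/D => (n/n/n)/n/D => (n/n/n)/n/n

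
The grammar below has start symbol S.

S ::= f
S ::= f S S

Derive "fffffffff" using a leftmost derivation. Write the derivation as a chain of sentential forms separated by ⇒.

S ⇒ fSS ⇒ ffSSS ⇒ fffSSSS ⇒ ffffSSSSS ⇒ fffffSSSS ⇒ ffffffSSS ⇒ fffffffSS ⇒ ffffffffS ⇒ fffffffff

S ⇒ fSS   [S ::= f S S]
fSS ⇒ ffSSS   [S ::= f S S]
ffSSS ⇒ fffSSSS   [S ::= f S S]
fffSSSS ⇒ ffffSSSSS   [S ::= f S S]
ffffSSSSS ⇒ fffffSSSS   [S ::= f]
fffffSSSS ⇒ ffffffSSS   [S ::= f]
ffffffSSS ⇒ fffffffSS   [S ::= f]
fffffffSS ⇒ ffffffffS   [S ::= f]
ffffffffS ⇒ fffffffff   [S ::= f]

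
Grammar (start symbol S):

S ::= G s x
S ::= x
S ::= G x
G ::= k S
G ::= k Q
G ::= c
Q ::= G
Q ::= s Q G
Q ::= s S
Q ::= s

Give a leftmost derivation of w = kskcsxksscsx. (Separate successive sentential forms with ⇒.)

S ⇒ Gsx   [S ::= G s x]
Gsx ⇒ kQsx   [G ::= k Q]
kQsx ⇒ ksQGsx   [Q ::= s Q G]
ksQGsx ⇒ ksGGsx   [Q ::= G]
ksGGsx ⇒ kskSGsx   [G ::= k S]
kskSGsx ⇒ kskGsxGsx   [S ::= G s x]
kskGsxGsx ⇒ kskcsxGsx   [G ::= c]
kskcsxGsx ⇒ kskcsxkQsx   [G ::= k Q]
kskcsxkQsx ⇒ kskcsxksQGsx   [Q ::= s Q G]
kskcsxksQGsx ⇒ kskcsxkssGsx   [Q ::= s]
kskcsxkssGsx ⇒ kskcsxksscsx   [G ::= c]

S⇒Gsx⇒kQsx⇒ksQGsx⇒ksGGsx⇒kskSGsx⇒kskGsxGsx⇒kskcsxGsx⇒kskcsxkQsx⇒kskcsxksQGsx⇒kskcsxkssGsx⇒kskcsxksscsx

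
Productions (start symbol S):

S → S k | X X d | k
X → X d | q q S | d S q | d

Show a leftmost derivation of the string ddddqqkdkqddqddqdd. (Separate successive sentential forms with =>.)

S=>XXd=>dSqXd=>dXXdqXd=>ddSqXdqXd=>ddXXdqXdqXd=>dddSqXdqXdqXd=>dddSkqXdqXdqXd=>dddXXdkqXdqXdqXd=>ddddXdkqXdqXdqXd=>ddddqqSdkqXdqXdqXd=>ddddqqkdkqXdqXdqXd=>ddddqqkdkqddqXdqXd=>ddddqqkdkqddqddqXd=>ddddqqkdkqddqddqdd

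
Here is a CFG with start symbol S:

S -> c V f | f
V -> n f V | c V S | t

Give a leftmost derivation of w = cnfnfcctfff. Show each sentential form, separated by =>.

S => cVf => cnfVf => cnfnfVf => cnfnfcVSf => cnfnfccVSSf => cnfnfcctSSf => cnfnfcctfSf => cnfnfcctfff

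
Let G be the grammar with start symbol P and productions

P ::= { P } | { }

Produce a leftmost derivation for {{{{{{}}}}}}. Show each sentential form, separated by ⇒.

P ⇒ {P}   [P ::= { P }]
{P} ⇒ {{P}}   [P ::= { P }]
{{P}} ⇒ {{{P}}}   [P ::= { P }]
{{{P}}} ⇒ {{{{P}}}}   [P ::= { P }]
{{{{P}}}} ⇒ {{{{{P}}}}}   [P ::= { P }]
{{{{{P}}}}} ⇒ {{{{{{}}}}}}   [P ::= { }]

P⇒{P}⇒{{P}}⇒{{{P}}}⇒{{{{P}}}}⇒{{{{{P}}}}}⇒{{{{{{}}}}}}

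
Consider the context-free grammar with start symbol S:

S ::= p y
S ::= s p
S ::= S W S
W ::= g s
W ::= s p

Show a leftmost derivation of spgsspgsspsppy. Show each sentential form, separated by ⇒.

S⇒SWS⇒spWS⇒spgsS⇒spgsSWS⇒spgsSWSWS⇒spgsspWSWS⇒spgsspgsSWS⇒spgsspgsspWS⇒spgsspgsspspS⇒spgsspgsspsppy

S ⇒ SWS   [S ::= S W S]
SWS ⇒ spWS   [S ::= s p]
spWS ⇒ spgsS   [W ::= g s]
spgsS ⇒ spgsSWS   [S ::= S W S]
spgsSWS ⇒ spgsSWSWS   [S ::= S W S]
spgsSWSWS ⇒ spgsspWSWS   [S ::= s p]
spgsspWSWS ⇒ spgsspgsSWS   [W ::= g s]
spgsspgsSWS ⇒ spgsspgsspWS   [S ::= s p]
spgsspgsspWS ⇒ spgsspgsspspS   [W ::= s p]
spgsspgsspspS ⇒ spgsspgsspsppy   [S ::= p y]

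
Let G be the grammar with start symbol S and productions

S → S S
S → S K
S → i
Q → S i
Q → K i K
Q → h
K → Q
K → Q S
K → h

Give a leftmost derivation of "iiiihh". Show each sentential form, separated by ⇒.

S ⇒ SK ⇒ iK ⇒ iQS ⇒ iSiS ⇒ iiiS ⇒ iiiSK ⇒ iiiSKK ⇒ iiiiKK ⇒ iiiiQK ⇒ iiiihK ⇒ iiiihQ ⇒ iiiihh

S ⇒ SK   [S → S K]
SK ⇒ iK   [S → i]
iK ⇒ iQS   [K → Q S]
iQS ⇒ iSiS   [Q → S i]
iSiS ⇒ iiiS   [S → i]
iiiS ⇒ iiiSK   [S → S K]
iiiSK ⇒ iiiSKK   [S → S K]
iiiSKK ⇒ iiiiKK   [S → i]
iiiiKK ⇒ iiiiQK   [K → Q]
iiiiQK ⇒ iiiihK   [Q → h]
iiiihK ⇒ iiiihQ   [K → Q]
iiiihQ ⇒ iiiihh   [Q → h]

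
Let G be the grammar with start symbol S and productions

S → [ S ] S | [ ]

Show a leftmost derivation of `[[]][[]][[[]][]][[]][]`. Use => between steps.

S => [S]S => [[]]S => [[]][S]S => [[]][[]]S => [[]][[]][S]S => [[]][[]][[S]S]S => [[]][[]][[[]]S]S => [[]][[]][[[]][]]S => [[]][[]][[[]][]][S]S => [[]][[]][[[]][]][[]]S => [[]][[]][[[]][]][[]][]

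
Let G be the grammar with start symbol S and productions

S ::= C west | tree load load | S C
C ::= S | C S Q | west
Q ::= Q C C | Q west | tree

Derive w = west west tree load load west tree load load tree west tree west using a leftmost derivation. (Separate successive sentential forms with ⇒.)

S ⇒ S C   [S ::= S C]
S C ⇒ S C C   [S ::= S C]
S C C ⇒ C west C C   [S ::= C west]
C west C C ⇒ west west C C   [C ::= west]
west west C C ⇒ west west C S Q C   [C ::= C S Q]
west west C S Q C ⇒ west west S S Q C   [C ::= S]
west west S S Q C ⇒ west west tree load load S Q C   [S ::= tree load load]
west west tree load load S Q C ⇒ west west tree load load C west Q C   [S ::= C west]
west west tree load load C west Q C ⇒ west west tree load load C S Q west Q C   [C ::= C S Q]
west west tree load load C S Q west Q C ⇒ west west tree load load west S Q west Q C   [C ::= west]
west west tree load load west S Q west Q C ⇒ west west tree load load west tree load load Q west Q C   [S ::= tree load load]
west west tree load load west tree load load Q west Q C ⇒ west west tree load load west tree load load tree west Q C   [Q ::= tree]
west west tree load load west tree load load tree west Q C ⇒ west west tree load load west tree load load tree west tree C   [Q ::= tree]
west west tree load load west tree load load tree west tree C ⇒ west west tree load load west tree load load tree west tree west   [C ::= west]

S ⇒ S C ⇒ S C C ⇒ C west C C ⇒ west west C C ⇒ west west C S Q C ⇒ west west S S Q C ⇒ west west tree load load S Q C ⇒ west west tree load load C west Q C ⇒ west west tree load load C S Q west Q C ⇒ west west tree load load west S Q west Q C ⇒ west west tree load load west tree load load Q west Q C ⇒ west west tree load load west tree load load tree west Q C ⇒ west west tree load load west tree load load tree west tree C ⇒ west west tree load load west tree load load tree west tree west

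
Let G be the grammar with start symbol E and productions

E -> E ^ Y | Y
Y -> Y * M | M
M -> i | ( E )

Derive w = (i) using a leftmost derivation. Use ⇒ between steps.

E ⇒ Y ⇒ M ⇒ (E) ⇒ (Y) ⇒ (M) ⇒ (i)

E ⇒ Y   [E -> Y]
Y ⇒ M   [Y -> M]
M ⇒ (E)   [M -> ( E )]
(E) ⇒ (Y)   [E -> Y]
(Y) ⇒ (M)   [Y -> M]
(M) ⇒ (i)   [M -> i]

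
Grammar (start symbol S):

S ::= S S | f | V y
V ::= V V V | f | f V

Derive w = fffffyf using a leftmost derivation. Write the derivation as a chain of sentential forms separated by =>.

S => SS   [S ::= S S]
SS => VyS   [S ::= V y]
VyS => VVVyS   [V ::= V V V]
VVVyS => fVVyS   [V ::= f]
fVVyS => fVVVVyS   [V ::= V V V]
fVVVVyS => ffVVVyS   [V ::= f]
ffVVVyS => fffVVyS   [V ::= f]
fffVVyS => ffffVyS   [V ::= f]
ffffVyS => fffffyS   [V ::= f]
fffffyS => fffffyf   [S ::= f]

S => SS => VyS => VVVyS => fVVyS => fVVVVyS => ffVVVyS => fffVVyS => ffffVyS => fffffyS => fffffyf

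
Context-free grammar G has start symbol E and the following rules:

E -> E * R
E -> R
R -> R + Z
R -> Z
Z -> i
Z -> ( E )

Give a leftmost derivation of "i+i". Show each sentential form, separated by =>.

E => R => R+Z => Z+Z => i+Z => i+i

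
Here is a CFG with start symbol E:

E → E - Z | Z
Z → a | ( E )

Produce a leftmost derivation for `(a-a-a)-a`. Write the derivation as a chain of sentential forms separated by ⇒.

E⇒E-Z⇒Z-Z⇒(E)-Z⇒(E-Z)-Z⇒(E-Z-Z)-Z⇒(Z-Z-Z)-Z⇒(a-Z-Z)-Z⇒(a-a-Z)-Z⇒(a-a-a)-Z⇒(a-a-a)-a

E ⇒ E-Z   [E → E - Z]
E-Z ⇒ Z-Z   [E → Z]
Z-Z ⇒ (E)-Z   [Z → ( E )]
(E)-Z ⇒ (E-Z)-Z   [E → E - Z]
(E-Z)-Z ⇒ (E-Z-Z)-Z   [E → E - Z]
(E-Z-Z)-Z ⇒ (Z-Z-Z)-Z   [E → Z]
(Z-Z-Z)-Z ⇒ (a-Z-Z)-Z   [Z → a]
(a-Z-Z)-Z ⇒ (a-a-Z)-Z   [Z → a]
(a-a-Z)-Z ⇒ (a-a-a)-Z   [Z → a]
(a-a-a)-Z ⇒ (a-a-a)-a   [Z → a]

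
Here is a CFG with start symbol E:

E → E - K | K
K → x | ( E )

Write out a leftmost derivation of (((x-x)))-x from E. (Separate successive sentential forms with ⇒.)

E ⇒ E-K   [E → E - K]
E-K ⇒ K-K   [E → K]
K-K ⇒ (E)-K   [K → ( E )]
(E)-K ⇒ (K)-K   [E → K]
(K)-K ⇒ ((E))-K   [K → ( E )]
((E))-K ⇒ ((K))-K   [E → K]
((K))-K ⇒ (((E)))-K   [K → ( E )]
(((E)))-K ⇒ (((E-K)))-K   [E → E - K]
(((E-K)))-K ⇒ (((K-K)))-K   [E → K]
(((K-K)))-K ⇒ (((x-K)))-K   [K → x]
(((x-K)))-K ⇒ (((x-x)))-K   [K → x]
(((x-x)))-K ⇒ (((x-x)))-x   [K → x]

E⇒E-K⇒K-K⇒(E)-K⇒(K)-K⇒((E))-K⇒((K))-K⇒(((E)))-K⇒(((E-K)))-K⇒(((K-K)))-K⇒(((x-K)))-K⇒(((x-x)))-K⇒(((x-x)))-x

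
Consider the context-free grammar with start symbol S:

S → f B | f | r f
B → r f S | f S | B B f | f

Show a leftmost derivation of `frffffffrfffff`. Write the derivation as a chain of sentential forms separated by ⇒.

S ⇒ fB ⇒ frfS ⇒ frffB ⇒ frffBBf ⇒ frfffSBf ⇒ frffffBBf ⇒ frfffffSBf ⇒ frffffffBBf ⇒ frffffffrfSBf ⇒ frffffffrffBBf ⇒ frffffffrfffBf ⇒ frffffffrfffff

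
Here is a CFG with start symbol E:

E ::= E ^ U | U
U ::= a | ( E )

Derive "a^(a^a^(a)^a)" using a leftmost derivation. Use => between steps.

E => E^U => U^U => a^U => a^(E) => a^(E^U) => a^(E^U^U) => a^(E^U^U^U) => a^(U^U^U^U) => a^(a^U^U^U) => a^(a^a^U^U) => a^(a^a^(E)^U) => a^(a^a^(U)^U) => a^(a^a^(a)^U) => a^(a^a^(a)^a)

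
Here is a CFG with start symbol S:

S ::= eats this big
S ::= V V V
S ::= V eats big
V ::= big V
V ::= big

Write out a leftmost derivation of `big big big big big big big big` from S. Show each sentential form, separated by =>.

S => V V V => big V V V => big big V V V => big big big V V V => big big big big V V V => big big big big big V V => big big big big big big V => big big big big big big big V => big big big big big big big big

S => V V V   [S ::= V V V]
V V V => big V V V   [V ::= big V]
big V V V => big big V V V   [V ::= big V]
big big V V V => big big big V V V   [V ::= big V]
big big big V V V => big big big big V V V   [V ::= big V]
big big big big V V V => big big big big big V V   [V ::= big]
big big big big big V V => big big big big big big V   [V ::= big]
big big big big big big V => big big big big big big big V   [V ::= big V]
big big big big big big big V => big big big big big big big big   [V ::= big]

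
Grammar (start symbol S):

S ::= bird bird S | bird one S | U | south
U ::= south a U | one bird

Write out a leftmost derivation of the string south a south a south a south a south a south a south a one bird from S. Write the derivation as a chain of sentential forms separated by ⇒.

S ⇒ U ⇒ south a U ⇒ south a south a U ⇒ south a south a south a U ⇒ south a south a south a south a U ⇒ south a south a south a south a south a U ⇒ south a south a south a south a south a south a U ⇒ south a south a south a south a south a south a south a U ⇒ south a south a south a south a south a south a south a one bird

S ⇒ U   [S ::= U]
U ⇒ south a U   [U ::= south a U]
south a U ⇒ south a south a U   [U ::= south a U]
south a south a U ⇒ south a south a south a U   [U ::= south a U]
south a south a south a U ⇒ south a south a south a south a U   [U ::= south a U]
south a south a south a south a U ⇒ south a south a south a south a south a U   [U ::= south a U]
south a south a south a south a south a U ⇒ south a south a south a south a south a south a U   [U ::= south a U]
south a south a south a south a south a south a U ⇒ south a south a south a south a south a south a south a U   [U ::= south a U]
south a south a south a south a south a south a south a U ⇒ south a south a south a south a south a south a south a one bird   [U ::= one bird]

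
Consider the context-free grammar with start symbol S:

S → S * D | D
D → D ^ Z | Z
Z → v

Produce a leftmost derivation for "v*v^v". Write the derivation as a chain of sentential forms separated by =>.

S => S*D   [S → S * D]
S*D => D*D   [S → D]
D*D => Z*D   [D → Z]
Z*D => v*D   [Z → v]
v*D => v*D^Z   [D → D ^ Z]
v*D^Z => v*Z^Z   [D → Z]
v*Z^Z => v*v^Z   [Z → v]
v*v^Z => v*v^v   [Z → v]

S=>S*D=>D*D=>Z*D=>v*D=>v*D^Z=>v*Z^Z=>v*v^Z=>v*v^v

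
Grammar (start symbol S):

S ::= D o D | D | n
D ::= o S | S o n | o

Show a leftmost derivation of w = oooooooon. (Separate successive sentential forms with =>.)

S=>D=>Son=>DoDon=>ooDon=>oooSon=>oooDoDon=>oooooDon=>ooooooSon=>ooooooDon=>oooooooon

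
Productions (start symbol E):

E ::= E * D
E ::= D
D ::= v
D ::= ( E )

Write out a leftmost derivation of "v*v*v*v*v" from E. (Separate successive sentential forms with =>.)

E => E*D => E*D*D => E*D*D*D => E*D*D*D*D => D*D*D*D*D => v*D*D*D*D => v*v*D*D*D => v*v*v*D*D => v*v*v*v*D => v*v*v*v*v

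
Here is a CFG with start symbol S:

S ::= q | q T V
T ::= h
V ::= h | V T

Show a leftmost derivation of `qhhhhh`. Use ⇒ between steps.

S⇒qTV⇒qhV⇒qhVT⇒qhVTT⇒qhVTTT⇒qhhTTT⇒qhhhTT⇒qhhhhT⇒qhhhhh

S ⇒ qTV   [S ::= q T V]
qTV ⇒ qhV   [T ::= h]
qhV ⇒ qhVT   [V ::= V T]
qhVT ⇒ qhVTT   [V ::= V T]
qhVTT ⇒ qhVTTT   [V ::= V T]
qhVTTT ⇒ qhhTTT   [V ::= h]
qhhTTT ⇒ qhhhTT   [T ::= h]
qhhhTT ⇒ qhhhhT   [T ::= h]
qhhhhT ⇒ qhhhhh   [T ::= h]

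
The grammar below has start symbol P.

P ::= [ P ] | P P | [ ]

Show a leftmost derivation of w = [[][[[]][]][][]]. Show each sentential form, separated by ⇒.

P ⇒ [P]   [P ::= [ P ]]
[P] ⇒ [PP]   [P ::= P P]
[PP] ⇒ [[]P]   [P ::= [ ]]
[[]P] ⇒ [[]PP]   [P ::= P P]
[[]PP] ⇒ [[]PPP]   [P ::= P P]
[[]PPP] ⇒ [[][P]PP]   [P ::= [ P ]]
[[][P]PP] ⇒ [[][PP]PP]   [P ::= P P]
[[][PP]PP] ⇒ [[][[P]P]PP]   [P ::= [ P ]]
[[][[P]P]PP] ⇒ [[][[[]]P]PP]   [P ::= [ ]]
[[][[[]]P]PP] ⇒ [[][[[]][]]PP]   [P ::= [ ]]
[[][[[]][]]PP] ⇒ [[][[[]][]][]P]   [P ::= [ ]]
[[][[[]][]][]P] ⇒ [[][[[]][]][][]]   [P ::= [ ]]

P⇒[P]⇒[PP]⇒[[]P]⇒[[]PP]⇒[[]PPP]⇒[[][P]PP]⇒[[][PP]PP]⇒[[][[P]P]PP]⇒[[][[[]]P]PP]⇒[[][[[]][]]PP]⇒[[][[[]][]][]P]⇒[[][[[]][]][][]]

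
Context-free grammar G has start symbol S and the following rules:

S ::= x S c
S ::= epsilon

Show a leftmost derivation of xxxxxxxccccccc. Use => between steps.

S=>xSc=>xxScc=>xxxSccc=>xxxxScccc=>xxxxxSccccc=>xxxxxxScccccc=>xxxxxxxSccccccc=>xxxxxxxccccccc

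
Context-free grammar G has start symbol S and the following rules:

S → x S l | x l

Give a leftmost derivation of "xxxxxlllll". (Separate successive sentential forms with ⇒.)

S⇒xSl⇒xxSll⇒xxxSlll⇒xxxxSllll⇒xxxxxlllll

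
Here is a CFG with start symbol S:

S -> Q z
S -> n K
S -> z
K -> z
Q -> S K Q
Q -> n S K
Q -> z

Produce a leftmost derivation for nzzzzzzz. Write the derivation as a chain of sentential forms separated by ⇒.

S⇒Qz⇒SKQz⇒QzKQz⇒SKQzKQz⇒nKKQzKQz⇒nzKQzKQz⇒nzzQzKQz⇒nzzzzKQz⇒nzzzzzQz⇒nzzzzzzz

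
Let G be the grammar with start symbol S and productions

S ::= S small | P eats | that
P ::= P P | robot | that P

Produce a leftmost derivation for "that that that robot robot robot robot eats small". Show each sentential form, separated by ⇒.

S ⇒ S small ⇒ P eats small ⇒ P P eats small ⇒ that P P eats small ⇒ that P P P eats small ⇒ that that P P P eats small ⇒ that that P P P P eats small ⇒ that that that P P P P eats small ⇒ that that that robot P P P eats small ⇒ that that that robot robot P P eats small ⇒ that that that robot robot robot P eats small ⇒ that that that robot robot robot robot eats small

S ⇒ S small   [S ::= S small]
S small ⇒ P eats small   [S ::= P eats]
P eats small ⇒ P P eats small   [P ::= P P]
P P eats small ⇒ that P P eats small   [P ::= that P]
that P P eats small ⇒ that P P P eats small   [P ::= P P]
that P P P eats small ⇒ that that P P P eats small   [P ::= that P]
that that P P P eats small ⇒ that that P P P P eats small   [P ::= P P]
that that P P P P eats small ⇒ that that that P P P P eats small   [P ::= that P]
that that that P P P P eats small ⇒ that that that robot P P P eats small   [P ::= robot]
that that that robot P P P eats small ⇒ that that that robot robot P P eats small   [P ::= robot]
that that that robot robot P P eats small ⇒ that that that robot robot robot P eats small   [P ::= robot]
that that that robot robot robot P eats small ⇒ that that that robot robot robot robot eats small   [P ::= robot]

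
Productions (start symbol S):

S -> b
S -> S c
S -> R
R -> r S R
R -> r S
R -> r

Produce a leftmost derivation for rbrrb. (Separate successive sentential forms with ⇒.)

S ⇒ R ⇒ rSR ⇒ rbR ⇒ rbrS ⇒ rbrR ⇒ rbrrS ⇒ rbrrb

S ⇒ R   [S -> R]
R ⇒ rSR   [R -> r S R]
rSR ⇒ rbR   [S -> b]
rbR ⇒ rbrS   [R -> r S]
rbrS ⇒ rbrR   [S -> R]
rbrR ⇒ rbrrS   [R -> r S]
rbrrS ⇒ rbrrb   [S -> b]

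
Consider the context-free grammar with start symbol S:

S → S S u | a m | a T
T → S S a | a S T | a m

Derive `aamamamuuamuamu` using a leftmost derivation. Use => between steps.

S => SSu => SSuSu => SSuSuSu => aTSuSuSu => aamSuSuSu => aamSSuuSuSu => aamamSuuSuSu => aamamamuuSuSu => aamamamuuamuSu => aamamamuuamuamu

S => SSu   [S → S S u]
SSu => SSuSu   [S → S S u]
SSuSu => SSuSuSu   [S → S S u]
SSuSuSu => aTSuSuSu   [S → a T]
aTSuSuSu => aamSuSuSu   [T → a m]
aamSuSuSu => aamSSuuSuSu   [S → S S u]
aamSSuuSuSu => aamamSuuSuSu   [S → a m]
aamamSuuSuSu => aamamamuuSuSu   [S → a m]
aamamamuuSuSu => aamamamuuamuSu   [S → a m]
aamamamuuamuSu => aamamamuuamuamu   [S → a m]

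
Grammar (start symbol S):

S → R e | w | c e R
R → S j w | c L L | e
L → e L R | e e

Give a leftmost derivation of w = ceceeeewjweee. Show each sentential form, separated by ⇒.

S ⇒ ceR ⇒ cecLL ⇒ ceceLRL ⇒ ceceeLRRL ⇒ ceceeeeRRL ⇒ ceceeeeSjwRL ⇒ ceceeeewjwRL ⇒ ceceeeewjweL ⇒ ceceeeewjweee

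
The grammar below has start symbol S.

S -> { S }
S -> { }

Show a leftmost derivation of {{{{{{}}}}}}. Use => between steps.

S=>{S}=>{{S}}=>{{{S}}}=>{{{{S}}}}=>{{{{{S}}}}}=>{{{{{{}}}}}}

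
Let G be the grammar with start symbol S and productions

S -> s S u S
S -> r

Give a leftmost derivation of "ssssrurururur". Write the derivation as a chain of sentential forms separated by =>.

S => sSuS => ssSuSuS => sssSuSuSuS => ssssSuSuSuSuS => ssssruSuSuSuS => ssssruruSuSuS => ssssrururuSuS => ssssrurururuS => ssssrurururur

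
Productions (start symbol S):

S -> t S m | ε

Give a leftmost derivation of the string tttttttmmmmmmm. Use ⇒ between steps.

S ⇒ tSm   [S -> t S m]
tSm ⇒ ttSmm   [S -> t S m]
ttSmm ⇒ tttSmmm   [S -> t S m]
tttSmmm ⇒ ttttSmmmm   [S -> t S m]
ttttSmmmm ⇒ tttttSmmmmm   [S -> t S m]
tttttSmmmmm ⇒ ttttttSmmmmmm   [S -> t S m]
ttttttSmmmmmm ⇒ tttttttSmmmmmmm   [S -> t S m]
tttttttSmmmmmmm ⇒ tttttttmmmmmmm   [S -> ε]

S ⇒ tSm ⇒ ttSmm ⇒ tttSmmm ⇒ ttttSmmmm ⇒ tttttSmmmmm ⇒ ttttttSmmmmmm ⇒ tttttttSmmmmmmm ⇒ tttttttmmmmmmm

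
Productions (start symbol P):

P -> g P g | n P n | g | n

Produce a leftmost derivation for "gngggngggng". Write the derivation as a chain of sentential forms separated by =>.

P=>gPg=>gnPng=>gngPgng=>gnggPggng=>gngggPgggng=>gngggngggng

P => gPg   [P -> g P g]
gPg => gnPng   [P -> n P n]
gnPng => gngPgng   [P -> g P g]
gngPgng => gnggPggng   [P -> g P g]
gnggPggng => gngggPgggng   [P -> g P g]
gngggPgggng => gngggngggng   [P -> n]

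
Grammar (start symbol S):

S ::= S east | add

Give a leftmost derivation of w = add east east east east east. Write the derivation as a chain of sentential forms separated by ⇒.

S ⇒ S east ⇒ S east east ⇒ S east east east ⇒ S east east east east ⇒ S east east east east east ⇒ add east east east east east

S ⇒ S east   [S ::= S east]
S east ⇒ S east east   [S ::= S east]
S east east ⇒ S east east east   [S ::= S east]
S east east east ⇒ S east east east east   [S ::= S east]
S east east east east ⇒ S east east east east east   [S ::= S east]
S east east east east east ⇒ add east east east east east   [S ::= add]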